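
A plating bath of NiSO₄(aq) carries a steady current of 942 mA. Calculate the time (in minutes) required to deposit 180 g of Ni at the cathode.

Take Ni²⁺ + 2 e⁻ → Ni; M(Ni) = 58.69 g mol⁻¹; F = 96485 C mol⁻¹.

10500 min

n(Ni) = m/M = 180 / 58.69 = 3.067 mol.
Each Ni atom requires 2 electrons, so n(e⁻) = 2 × 3.067 = 6.134 mol.
Q = n(e⁻)·F = 6.134 × 96485 = 591800 C.
t = Q/I = 591800 / 0.9420 A = 628300 s = 10500 min.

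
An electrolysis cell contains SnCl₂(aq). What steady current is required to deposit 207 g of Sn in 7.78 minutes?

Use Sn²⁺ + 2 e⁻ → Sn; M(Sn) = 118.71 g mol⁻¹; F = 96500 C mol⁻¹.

721 A

n(Sn) = 207 / 118.71 = 1.744 mol.
n(e⁻) = 2 × 1.744 = 3.487 mol.
Q = n(e⁻)·F = 3.487 × 96500 = 336500 C.
I = Q/t = 336500 / 466.80 s = 721 A.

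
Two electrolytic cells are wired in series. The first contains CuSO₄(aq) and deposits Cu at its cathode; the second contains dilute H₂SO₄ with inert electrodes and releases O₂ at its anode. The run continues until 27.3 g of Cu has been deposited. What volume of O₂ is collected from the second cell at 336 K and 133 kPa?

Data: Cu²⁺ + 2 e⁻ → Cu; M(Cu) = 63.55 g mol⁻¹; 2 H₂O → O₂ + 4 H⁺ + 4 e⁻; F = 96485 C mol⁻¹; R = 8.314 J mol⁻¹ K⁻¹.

4.51 L

n(Cu) = 27.3 / 63.55 = 0.4296 mol, so n(e⁻) = 2 × 0.4296 = 0.8592 mol.
The cells are in series, so the same 0.8592 mol of electrons passes through the second cell.
2 H₂O → O₂ + 4 H⁺ + 4 e⁻ — 4 mol e⁻ per mol O₂, so n(O₂) = 0.8592/4 = 0.2148 mol.
V = nRT/P = (0.2148 × 8.314 × 336) / (133 × 10³) = 0.00451 m³ = 4.51 L.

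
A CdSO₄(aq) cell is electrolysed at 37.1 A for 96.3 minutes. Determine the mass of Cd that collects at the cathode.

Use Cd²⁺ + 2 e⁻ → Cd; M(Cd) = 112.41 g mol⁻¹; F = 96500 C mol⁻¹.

Q = I·t = 37.10 A × 5778.0 s = 214400 C.
n(e⁻) = Q/F = 214400 / 96500 = 2.221 mol.
Cd²⁺ + 2 e⁻ → Cd, so n(Cd) = n(e⁻)/2 = 1.111 mol.
m = n·M = 1.111 × 112.41 = 125 g.

125 g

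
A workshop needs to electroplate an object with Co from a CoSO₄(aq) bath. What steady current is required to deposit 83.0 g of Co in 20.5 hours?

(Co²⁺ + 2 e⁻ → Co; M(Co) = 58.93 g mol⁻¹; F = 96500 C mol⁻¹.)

3.68 A

n(Co) = 83.0 / 58.93 = 1.408 mol.
n(e⁻) = 2 × 1.408 = 2.817 mol.
Q = n(e⁻)·F = 2.817 × 96500 = 271800 C.
I = Q/t = 271800 / 73800 s = 3.68 A.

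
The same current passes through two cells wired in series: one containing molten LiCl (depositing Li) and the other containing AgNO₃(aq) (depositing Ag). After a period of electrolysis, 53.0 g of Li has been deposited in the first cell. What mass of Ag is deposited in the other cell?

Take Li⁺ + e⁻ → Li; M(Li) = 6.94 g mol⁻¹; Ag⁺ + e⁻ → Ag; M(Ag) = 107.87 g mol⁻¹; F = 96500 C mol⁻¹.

n(Li) = 53.0 / 6.94 = 7.637 mol.
Since Li⁺ + e⁻ → Li, n(e⁻) passed = 1 × 7.637 = 7.637 mol.
Cells in series carry the same charge, so the same 7.637 mol of electrons passes through cell 2.
Ag⁺ + e⁻ → Ag, so n(Ag) = 7.637 / 1 = 7.637 mol.
m(Ag) = 7.637 × 107.87 = 824 g.

824 g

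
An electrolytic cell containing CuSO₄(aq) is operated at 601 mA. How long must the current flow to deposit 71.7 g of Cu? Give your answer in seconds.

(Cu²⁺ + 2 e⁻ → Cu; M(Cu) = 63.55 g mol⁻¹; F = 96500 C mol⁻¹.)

3.62 × 10⁵ s

n(Cu) = m/M = 71.7 / 63.55 = 1.128 mol.
Each Cu atom requires 2 electrons, so n(e⁻) = 2 × 1.128 = 2.256 mol.
Q = n(e⁻)·F = 2.256 × 96500 = 217800 C.
t = Q/I = 217800 / 0.6010 A = 362300 s.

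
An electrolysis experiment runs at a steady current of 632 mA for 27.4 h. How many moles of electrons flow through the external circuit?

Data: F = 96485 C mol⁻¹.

Q = I·t = 0.6320 A × 98640 s = 62340 C.
n(e⁻) = Q/F = 62340 / 96485 = 0.646 mol.

0.646 mol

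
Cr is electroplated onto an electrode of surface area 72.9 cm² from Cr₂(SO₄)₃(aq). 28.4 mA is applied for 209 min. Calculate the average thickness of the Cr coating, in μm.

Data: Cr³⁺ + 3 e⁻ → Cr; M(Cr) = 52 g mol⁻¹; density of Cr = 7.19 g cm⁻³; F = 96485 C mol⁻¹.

Q = I·t = 0.02840 × 12540 = 356.1 C; n(e⁻) = 0.003691 mol.
n(Cr) = n(e⁻)/3 = 0.001230 mol, so m = 0.001230 × 52 = 0.06398 g.
Volume = m/ρ = 0.06398 / 7.19 = 0.008898 cm³.
Thickness = V/A = 0.008898 / 72.9 = 1.22 × 10⁻⁴ cm = 1.22 μm.

1.22 μm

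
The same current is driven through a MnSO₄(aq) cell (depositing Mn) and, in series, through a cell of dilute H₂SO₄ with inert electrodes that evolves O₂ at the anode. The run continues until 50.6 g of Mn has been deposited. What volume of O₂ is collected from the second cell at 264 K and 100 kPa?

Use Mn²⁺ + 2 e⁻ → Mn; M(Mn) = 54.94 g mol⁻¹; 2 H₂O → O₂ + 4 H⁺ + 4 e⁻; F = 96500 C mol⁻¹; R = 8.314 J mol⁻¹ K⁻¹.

n(Mn) = 50.6 / 54.94 = 0.9210 mol, so n(e⁻) = 2 × 0.9210 = 1.842 mol.
The cells are in series, so the same 1.842 mol of electrons passes through the second cell.
2 H₂O → O₂ + 4 H⁺ + 4 e⁻ — 4 mol e⁻ per mol O₂, so n(O₂) = 1.842/4 = 0.4605 mol.
V = nRT/P = (0.4605 × 8.314 × 264) / (100 × 10³) = 0.0101 m³ = 10.1 L.

10.1 L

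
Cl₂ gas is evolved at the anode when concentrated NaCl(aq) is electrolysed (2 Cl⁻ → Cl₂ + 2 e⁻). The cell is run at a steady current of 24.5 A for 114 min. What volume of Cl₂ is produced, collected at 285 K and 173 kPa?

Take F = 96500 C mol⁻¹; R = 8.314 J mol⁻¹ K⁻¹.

Q = I·t = 24.50 A × 6840.0 s = 167600 C.
n(e⁻) = Q/F = 167600 / 96500 = 1.737 mol.
2 electrons are transferred per Cl₂ molecule, so n(Cl₂) = 1.737 / 2 = 0.8683 mol.
V = nRT/P = (0.8683 × 8.314 × 285) / (173 × 10³ Pa) = 0.0119 m³ = 11.9 L.

11.9 L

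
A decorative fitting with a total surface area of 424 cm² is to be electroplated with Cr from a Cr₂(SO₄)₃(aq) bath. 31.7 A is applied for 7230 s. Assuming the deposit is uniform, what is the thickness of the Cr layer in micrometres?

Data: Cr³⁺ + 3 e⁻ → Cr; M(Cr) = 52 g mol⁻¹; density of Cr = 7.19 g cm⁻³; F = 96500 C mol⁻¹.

135 μm

Q = I·t = 31.70 × 7230.0 = 229200 C; n(e⁻) = 2.375 mol.
n(Cr) = n(e⁻)/3 = 0.7917 mol, so m = 0.7917 × 52 = 41.17 g.
Volume = m/ρ = 41.17 / 7.19 = 5.726 cm³.
Thickness = V/A = 5.726 / 424 = 0.0135 cm = 135 μm.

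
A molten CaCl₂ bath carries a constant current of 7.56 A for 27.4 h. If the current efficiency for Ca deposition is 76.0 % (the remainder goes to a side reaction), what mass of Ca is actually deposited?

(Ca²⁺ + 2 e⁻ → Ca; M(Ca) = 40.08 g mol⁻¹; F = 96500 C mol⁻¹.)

Q = I·t = 7.560 × 98640 = 745700 C.
n(e⁻) = 745700/96500 = 7.728 mol; theoretically n(Ca) = 7.728/2 = 3.864 mol, m_theo = 154.9 g.
At 76.0 % efficiency, m_actual = 0.760 × 154.9 = 118 g.

118 g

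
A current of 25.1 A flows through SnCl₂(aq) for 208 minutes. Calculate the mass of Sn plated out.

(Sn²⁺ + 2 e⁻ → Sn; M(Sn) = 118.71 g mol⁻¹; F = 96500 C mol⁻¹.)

193 g

Q = I·t = 25.10 A × 12480 s = 313200 C.
n(e⁻) = Q/F = 313200 / 96500 = 3.246 mol.
Sn²⁺ + 2 e⁻ → Sn, so n(Sn) = n(e⁻)/2 = 1.623 mol.
m = n·M = 1.623 × 118.71 = 193 g.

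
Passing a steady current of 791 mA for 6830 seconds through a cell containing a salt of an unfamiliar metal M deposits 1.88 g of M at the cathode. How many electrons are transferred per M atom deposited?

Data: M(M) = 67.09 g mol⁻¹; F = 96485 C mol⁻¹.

2

Q = I·t = 0.7910 A × 6830.0 s = 5403 C, so n(e⁻) = 5403/96485 = 0.05599 mol.
n(M) deposited = 1.88 / 67.09 = 0.02802 mol.
Electrons per atom = n(e⁻)/n(M) = 0.05599 / 0.02802 = 2.00 ≈ 2, so the ion is M²⁺.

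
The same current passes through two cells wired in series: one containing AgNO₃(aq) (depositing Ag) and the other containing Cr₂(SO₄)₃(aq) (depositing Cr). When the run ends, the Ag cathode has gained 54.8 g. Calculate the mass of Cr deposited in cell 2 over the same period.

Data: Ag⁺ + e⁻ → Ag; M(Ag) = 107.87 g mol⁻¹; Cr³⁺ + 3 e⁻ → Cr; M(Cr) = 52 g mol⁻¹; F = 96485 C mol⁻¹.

8.81 g

n(Ag) = 54.8 / 107.87 = 0.5080 mol.
Since Ag⁺ + e⁻ → Ag, n(e⁻) passed = 1 × 0.5080 = 0.5080 mol.
Cells in series carry the same charge, so the same 0.5080 mol of electrons passes through cell 2.
Cr³⁺ + 3 e⁻ → Cr, so n(Cr) = 0.5080 / 3 = 0.1693 mol.
m(Cr) = 0.1693 × 52 = 8.81 g.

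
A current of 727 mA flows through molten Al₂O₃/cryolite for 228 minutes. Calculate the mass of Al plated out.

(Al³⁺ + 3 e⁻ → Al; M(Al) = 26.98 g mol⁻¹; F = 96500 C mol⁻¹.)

Q = I·t = 0.7270 A × 13680 s = 9945 C.
n(e⁻) = Q/F = 9945 / 96500 = 0.1031 mol.
Al³⁺ + 3 e⁻ → Al, so n(Al) = n(e⁻)/3 = 0.03435 mol.
m = n·M = 0.03435 × 26.98 = 0.927 g.

0.927 g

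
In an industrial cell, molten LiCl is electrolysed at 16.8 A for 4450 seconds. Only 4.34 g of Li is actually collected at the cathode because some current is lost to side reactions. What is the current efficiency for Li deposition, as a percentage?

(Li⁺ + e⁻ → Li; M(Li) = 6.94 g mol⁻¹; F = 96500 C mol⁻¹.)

Q = I·t = 16.80 × 4450.0 = 74760 C; n(e⁻) = 74760/96500 = 0.7747 mol.
Theoretical n(Li) = n(e⁻)/1 = 0.7747 mol, i.e. m_theo = 0.7747 × 6.94 = 5.377 g.
Efficiency = m_actual / m_theo = 4.34 / 5.377 = 80.7 %.

80.7 %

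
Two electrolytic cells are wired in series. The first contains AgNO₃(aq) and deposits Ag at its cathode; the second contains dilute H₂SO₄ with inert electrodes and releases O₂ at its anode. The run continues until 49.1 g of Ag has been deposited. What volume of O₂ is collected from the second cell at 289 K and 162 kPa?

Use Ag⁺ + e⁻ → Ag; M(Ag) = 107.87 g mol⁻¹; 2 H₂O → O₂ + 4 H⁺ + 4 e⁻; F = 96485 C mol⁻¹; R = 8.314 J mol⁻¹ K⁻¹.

1.69 L

n(Ag) = 49.1 / 107.87 = 0.4552 mol, so n(e⁻) = 1 × 0.4552 = 0.4552 mol.
The cells are in series, so the same 0.4552 mol of electrons passes through the second cell.
2 H₂O → O₂ + 4 H⁺ + 4 e⁻ — 4 mol e⁻ per mol O₂, so n(O₂) = 0.4552/4 = 0.1138 mol.
V = nRT/P = (0.1138 × 8.314 × 289) / (162 × 10³) = 0.00169 m³ = 1.69 L.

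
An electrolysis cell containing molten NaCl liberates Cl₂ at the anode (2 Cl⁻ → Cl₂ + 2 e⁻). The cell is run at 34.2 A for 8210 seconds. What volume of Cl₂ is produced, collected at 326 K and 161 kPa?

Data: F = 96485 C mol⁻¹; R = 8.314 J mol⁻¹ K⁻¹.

Q = I·t = 34.20 A × 8210.0 s = 280800 C.
n(e⁻) = Q/F = 280800 / 96485 = 2.910 mol.
2 electrons are transferred per Cl₂ molecule, so n(Cl₂) = 2.910 / 2 = 1.455 mol.
V = nRT/P = (1.455 × 8.314 × 326) / (161 × 10³ Pa) = 0.0245 m³ = 24.5 L.

24.5 L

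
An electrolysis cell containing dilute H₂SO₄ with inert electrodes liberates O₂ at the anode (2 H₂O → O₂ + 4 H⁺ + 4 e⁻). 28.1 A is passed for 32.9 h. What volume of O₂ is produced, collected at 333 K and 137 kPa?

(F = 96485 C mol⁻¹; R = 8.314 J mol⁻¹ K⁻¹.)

Q = I·t = 28.10 A × 118440 s = 3328000 C.
n(e⁻) = Q/F = 3328000 / 96485 = 34.49 mol.
4 electrons are transferred per O₂ molecule, so n(O₂) = 34.49 / 4 = 8.624 mol.
V = nRT/P = (8.624 × 8.314 × 333) / (137 × 10³ Pa) = 0.174 m³ = 174 L.

174 L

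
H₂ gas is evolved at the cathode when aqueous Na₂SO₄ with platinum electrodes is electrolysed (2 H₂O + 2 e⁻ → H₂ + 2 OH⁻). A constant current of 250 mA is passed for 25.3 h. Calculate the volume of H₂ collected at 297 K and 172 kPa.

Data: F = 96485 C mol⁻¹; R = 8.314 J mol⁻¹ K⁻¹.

1.69 L

Q = I·t = 0.2500 A × 91080 s = 22770 C.
n(e⁻) = Q/F = 22770 / 96485 = 0.2360 mol.
2 electrons are transferred per H₂ molecule, so n(H₂) = 0.2360 / 2 = 0.1180 mol.
V = nRT/P = (0.1180 × 8.314 × 297) / (172 × 10³ Pa) = 0.00169 m³ = 1.69 L.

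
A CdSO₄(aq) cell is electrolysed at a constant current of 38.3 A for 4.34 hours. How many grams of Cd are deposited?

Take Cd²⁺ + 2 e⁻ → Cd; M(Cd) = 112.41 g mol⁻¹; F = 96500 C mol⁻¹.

Q = I·t = 38.30 A × 15624 s = 598400 C.
n(e⁻) = Q/F = 598400 / 96500 = 6.201 mol.
Cd²⁺ + 2 e⁻ → Cd, so n(Cd) = n(e⁻)/2 = 3.101 mol.
m = n·M = 3.101 × 112.41 = 349 g.

349 g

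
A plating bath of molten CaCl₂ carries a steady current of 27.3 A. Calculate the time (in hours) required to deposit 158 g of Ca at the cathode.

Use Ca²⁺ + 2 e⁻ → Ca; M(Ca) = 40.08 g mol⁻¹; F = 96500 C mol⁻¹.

7.74 h

n(Ca) = m/M = 158 / 40.08 = 3.942 mol.
Each Ca atom requires 2 electrons, so n(e⁻) = 2 × 3.942 = 7.884 mol.
Q = n(e⁻)·F = 7.884 × 96500 = 760800 C.
t = Q/I = 760800 / 27.30 A = 27870 s = 7.74 h.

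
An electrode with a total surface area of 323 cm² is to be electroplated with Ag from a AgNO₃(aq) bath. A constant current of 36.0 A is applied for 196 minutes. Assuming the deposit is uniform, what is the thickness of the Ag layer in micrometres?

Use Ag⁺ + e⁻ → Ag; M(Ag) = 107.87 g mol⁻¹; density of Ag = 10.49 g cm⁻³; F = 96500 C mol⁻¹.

Q = I·t = 36.00 × 11760 = 423400 C; n(e⁻) = 4.387 mol.
n(Ag) = n(e⁻)/1 = 4.387 mol, so m = 4.387 × 107.87 = 473.2 g.
Volume = m/ρ = 473.2 / 10.49 = 45.11 cm³.
Thickness = V/A = 45.11 / 323 = 0.140 cm = 1400 μm.

1400 μm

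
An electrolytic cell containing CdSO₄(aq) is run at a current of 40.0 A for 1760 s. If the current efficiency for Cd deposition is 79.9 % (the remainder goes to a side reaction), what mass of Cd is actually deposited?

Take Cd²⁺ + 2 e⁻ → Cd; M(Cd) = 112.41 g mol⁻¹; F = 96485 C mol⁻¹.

Q = I·t = 40.00 × 1760.0 = 70400 C.
n(e⁻) = 70400/96485 = 0.7296 mol; theoretically n(Cd) = 0.7296/2 = 0.3648 mol, m_theo = 41.01 g.
At 79.9 % efficiency, m_actual = 0.799 × 41.01 = 32.8 g.

32.8 g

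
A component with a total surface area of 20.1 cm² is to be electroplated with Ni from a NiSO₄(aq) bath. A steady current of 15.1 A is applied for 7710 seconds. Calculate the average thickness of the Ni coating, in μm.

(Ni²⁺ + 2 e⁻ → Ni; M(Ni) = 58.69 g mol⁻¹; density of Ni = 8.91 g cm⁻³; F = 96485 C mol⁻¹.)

Q = I·t = 15.10 × 7710.0 = 116400 C; n(e⁻) = 1.207 mol.
n(Ni) = n(e⁻)/2 = 0.6033 mol, so m = 0.6033 × 58.69 = 35.41 g.
Volume = m/ρ = 35.41 / 8.91 = 3.974 cm³.
Thickness = V/A = 3.974 / 20.1 = 0.198 cm = 1980 μm.

1980 μm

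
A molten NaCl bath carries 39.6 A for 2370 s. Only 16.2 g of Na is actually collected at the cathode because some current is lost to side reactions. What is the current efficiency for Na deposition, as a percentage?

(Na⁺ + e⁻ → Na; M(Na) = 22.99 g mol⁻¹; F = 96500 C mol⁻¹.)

Q = I·t = 39.60 × 2370.0 = 93850 C; n(e⁻) = 93850/96500 = 0.9726 mol.
Theoretical n(Na) = n(e⁻)/1 = 0.9726 mol, i.e. m_theo = 0.9726 × 22.99 = 22.36 g.
Efficiency = m_actual / m_theo = 16.2 / 22.36 = 72.5 %.

72.5 %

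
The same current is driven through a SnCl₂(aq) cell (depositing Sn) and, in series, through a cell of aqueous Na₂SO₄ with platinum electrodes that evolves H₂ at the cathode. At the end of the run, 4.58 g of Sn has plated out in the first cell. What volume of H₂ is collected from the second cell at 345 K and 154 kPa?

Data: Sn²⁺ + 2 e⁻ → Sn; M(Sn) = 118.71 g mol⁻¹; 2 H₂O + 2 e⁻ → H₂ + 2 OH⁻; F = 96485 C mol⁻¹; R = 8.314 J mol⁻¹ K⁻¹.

n(Sn) = 4.58 / 118.71 = 0.03858 mol, so n(e⁻) = 2 × 0.03858 = 0.07716 mol.
The cells are in series, so the same 0.07716 mol of electrons passes through the second cell.
2 H₂O + 2 e⁻ → H₂ + 2 OH⁻ — 2 mol e⁻ per mol H₂, so n(H₂) = 0.07716/2 = 0.03858 mol.
V = nRT/P = (0.03858 × 8.314 × 345) / (154 × 10³) = 7.19 × 10⁻⁴ m³ = 0.719 L.

0.719 L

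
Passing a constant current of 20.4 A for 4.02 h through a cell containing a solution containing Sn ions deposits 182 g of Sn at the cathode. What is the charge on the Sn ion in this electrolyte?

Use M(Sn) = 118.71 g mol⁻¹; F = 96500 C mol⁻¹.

Q = I·t = 20.40 A × 14472 s = 295200 C, so n(e⁻) = 295200/96500 = 3.059 mol.
n(Sn) deposited = 182 / 118.71 = 1.533 mol.
Electrons per atom = n(e⁻)/n(Sn) = 3.059 / 1.533 = 2.00 ≈ 2, so the ion is Sn²⁺.

+2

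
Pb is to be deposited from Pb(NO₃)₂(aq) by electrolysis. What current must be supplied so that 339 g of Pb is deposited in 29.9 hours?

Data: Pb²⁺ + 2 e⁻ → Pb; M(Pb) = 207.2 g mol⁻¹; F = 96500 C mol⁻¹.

2.93 A

n(Pb) = 339 / 207.2 = 1.636 mol.
n(e⁻) = 2 × 1.636 = 3.272 mol.
Q = n(e⁻)·F = 3.272 × 96500 = 315800 C.
I = Q/t = 315800 / 107640 s = 2.93 A.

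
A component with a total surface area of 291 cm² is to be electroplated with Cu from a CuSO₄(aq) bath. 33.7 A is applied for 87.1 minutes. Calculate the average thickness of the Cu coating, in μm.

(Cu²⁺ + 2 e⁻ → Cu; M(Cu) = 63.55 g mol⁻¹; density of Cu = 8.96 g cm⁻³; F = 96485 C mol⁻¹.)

222 μm

Q = I·t = 33.70 × 5226.0 = 176100 C; n(e⁻) = 1.825 mol.
n(Cu) = n(e⁻)/2 = 0.9127 mol, so m = 0.9127 × 63.55 = 58.00 g.
Volume = m/ρ = 58.00 / 8.96 = 6.473 cm³.
Thickness = V/A = 6.473 / 291 = 0.0222 cm = 222 μm.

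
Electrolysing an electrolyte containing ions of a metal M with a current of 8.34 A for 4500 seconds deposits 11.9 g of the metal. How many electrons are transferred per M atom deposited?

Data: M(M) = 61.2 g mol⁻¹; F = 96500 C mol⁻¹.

Q = I·t = 8.340 A × 4500.0 s = 37530 C, so n(e⁻) = 37530/96500 = 0.3889 mol.
n(M) deposited = 11.9 / 61.2 = 0.1944 mol.
Electrons per atom = n(e⁻)/n(M) = 0.3889 / 0.1944 = 2.00 ≈ 2, so the ion is M²⁺.

2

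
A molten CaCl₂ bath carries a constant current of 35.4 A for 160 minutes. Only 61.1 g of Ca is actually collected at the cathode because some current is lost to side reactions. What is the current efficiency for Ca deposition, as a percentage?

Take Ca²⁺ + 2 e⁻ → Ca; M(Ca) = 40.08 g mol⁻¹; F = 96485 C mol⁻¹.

Q = I·t = 35.40 × 9600.0 = 339800 C; n(e⁻) = 339800/96485 = 3.522 mol.
Theoretical n(Ca) = n(e⁻)/2 = 1.761 mol, i.e. m_theo = 1.761 × 40.08 = 70.58 g.
Efficiency = m_actual / m_theo = 61.1 / 70.58 = 86.6 %.

86.6 %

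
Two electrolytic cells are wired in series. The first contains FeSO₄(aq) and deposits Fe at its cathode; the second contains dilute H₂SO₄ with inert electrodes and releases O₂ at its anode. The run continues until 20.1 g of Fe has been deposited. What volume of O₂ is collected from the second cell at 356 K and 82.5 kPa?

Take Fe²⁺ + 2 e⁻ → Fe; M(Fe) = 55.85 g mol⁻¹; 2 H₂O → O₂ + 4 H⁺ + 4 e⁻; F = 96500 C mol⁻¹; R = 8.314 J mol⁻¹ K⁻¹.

6.46 L

n(Fe) = 20.1 / 55.85 = 0.3599 mol, so n(e⁻) = 2 × 0.3599 = 0.7198 mol.
The cells are in series, so the same 0.7198 mol of electrons passes through the second cell.
2 H₂O → O₂ + 4 H⁺ + 4 e⁻ — 4 mol e⁻ per mol O₂, so n(O₂) = 0.7198/4 = 0.1799 mol.
V = nRT/P = (0.1799 × 8.314 × 356) / (82.5 × 10³) = 0.00646 m³ = 6.46 L.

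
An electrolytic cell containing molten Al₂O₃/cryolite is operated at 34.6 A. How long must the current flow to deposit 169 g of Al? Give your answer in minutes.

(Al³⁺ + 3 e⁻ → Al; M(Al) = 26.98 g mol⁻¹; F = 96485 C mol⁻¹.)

n(Al) = m/M = 169 / 26.98 = 6.264 mol.
Each Al atom requires 3 electrons, so n(e⁻) = 3 × 6.264 = 18.79 mol.
Q = n(e⁻)·F = 18.79 × 96485 = 1813000 C.
t = Q/I = 1813000 / 34.60 A = 52400 s = 873 min.

873 min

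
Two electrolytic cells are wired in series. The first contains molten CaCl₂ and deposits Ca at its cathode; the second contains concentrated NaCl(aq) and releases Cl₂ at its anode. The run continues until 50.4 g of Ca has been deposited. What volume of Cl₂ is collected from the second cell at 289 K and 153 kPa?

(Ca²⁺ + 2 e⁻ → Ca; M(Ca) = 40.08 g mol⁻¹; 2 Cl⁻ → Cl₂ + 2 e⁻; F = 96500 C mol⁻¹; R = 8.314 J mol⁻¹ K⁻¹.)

19.7 L

n(Ca) = 50.4 / 40.08 = 1.257 mol, so n(e⁻) = 2 × 1.257 = 2.515 mol.
The cells are in series, so the same 2.515 mol of electrons passes through the second cell.
2 Cl⁻ → Cl₂ + 2 e⁻ — 2 mol e⁻ per mol Cl₂, so n(Cl₂) = 2.515/2 = 1.257 mol.
V = nRT/P = (1.257 × 8.314 × 289) / (153 × 10³) = 0.0197 m³ = 19.7 L.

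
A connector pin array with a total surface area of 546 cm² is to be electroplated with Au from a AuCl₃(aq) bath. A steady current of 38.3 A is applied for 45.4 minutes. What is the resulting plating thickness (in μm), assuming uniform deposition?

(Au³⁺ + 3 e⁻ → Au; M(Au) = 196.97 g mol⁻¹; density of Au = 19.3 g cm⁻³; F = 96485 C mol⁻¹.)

67.4 μm

Q = I·t = 38.30 × 2724.0 = 104300 C; n(e⁻) = 1.081 mol.
n(Au) = n(e⁻)/3 = 0.3604 mol, so m = 0.3604 × 196.97 = 70.99 g.
Volume = m/ρ = 70.99 / 19.3 = 3.678 cm³.
Thickness = V/A = 3.678 / 546 = 0.00674 cm = 67.4 μm.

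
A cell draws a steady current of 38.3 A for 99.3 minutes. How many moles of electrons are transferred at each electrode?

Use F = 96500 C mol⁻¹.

2.36 mol

Q = I·t = 38.30 A × 5958.0 s = 228200 C.
n(e⁻) = Q/F = 228200 / 96500 = 2.36 mol.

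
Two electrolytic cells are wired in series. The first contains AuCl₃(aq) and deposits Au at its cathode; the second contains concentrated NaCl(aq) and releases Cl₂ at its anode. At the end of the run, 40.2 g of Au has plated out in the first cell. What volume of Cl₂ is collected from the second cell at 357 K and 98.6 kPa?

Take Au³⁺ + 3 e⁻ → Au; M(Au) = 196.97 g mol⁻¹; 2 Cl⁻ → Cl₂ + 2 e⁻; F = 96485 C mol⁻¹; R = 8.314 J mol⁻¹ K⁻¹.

n(Au) = 40.2 / 196.97 = 0.2041 mol, so n(e⁻) = 3 × 0.2041 = 0.6123 mol.
The cells are in series, so the same 0.6123 mol of electrons passes through the second cell.
2 Cl⁻ → Cl₂ + 2 e⁻ — 2 mol e⁻ per mol Cl₂, so n(Cl₂) = 0.6123/2 = 0.3061 mol.
V = nRT/P = (0.3061 × 8.314 × 357) / (98.6 × 10³) = 0.00922 m³ = 9.22 L.

9.22 L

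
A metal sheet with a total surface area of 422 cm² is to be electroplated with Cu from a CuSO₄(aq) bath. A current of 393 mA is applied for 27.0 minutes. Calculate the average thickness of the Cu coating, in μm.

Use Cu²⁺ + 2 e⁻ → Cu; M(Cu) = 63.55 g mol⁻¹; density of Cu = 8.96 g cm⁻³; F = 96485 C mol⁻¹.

Q = I·t = 0.3930 × 1620.0 = 636.7 C; n(e⁻) = 0.006599 mol.
n(Cu) = n(e⁻)/2 = 0.003299 mol, so m = 0.003299 × 63.55 = 0.2097 g.
Volume = m/ρ = 0.2097 / 8.96 = 0.02340 cm³.
Thickness = V/A = 0.02340 / 422 = 5.55 × 10⁻⁵ cm = 0.555 μm.

0.555 μm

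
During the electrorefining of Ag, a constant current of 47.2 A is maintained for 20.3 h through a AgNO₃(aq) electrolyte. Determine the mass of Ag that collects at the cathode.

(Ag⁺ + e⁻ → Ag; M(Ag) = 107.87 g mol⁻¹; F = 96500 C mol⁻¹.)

3860 g

Q = I·t = 47.20 A × 73080 s = 3449000 C.
n(e⁻) = Q/F = 3449000 / 96500 = 35.74 mol.
Ag⁺ + e⁻ → Ag, so n(Ag) = n(e⁻)/1 = 35.74 mol.
m = n·M = 35.74 × 107.87 = 3860 g.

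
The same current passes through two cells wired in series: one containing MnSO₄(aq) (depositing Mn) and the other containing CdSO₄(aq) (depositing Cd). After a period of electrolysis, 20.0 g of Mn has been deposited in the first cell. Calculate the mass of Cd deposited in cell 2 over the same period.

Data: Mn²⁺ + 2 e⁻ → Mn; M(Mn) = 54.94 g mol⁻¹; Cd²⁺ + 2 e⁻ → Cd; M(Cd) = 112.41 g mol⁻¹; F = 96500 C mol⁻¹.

40.9 g

n(Mn) = 20.0 / 54.94 = 0.3640 mol.
Since Mn²⁺ + 2 e⁻ → Mn, n(e⁻) passed = 2 × 0.3640 = 0.7281 mol.
Cells in series carry the same charge, so the same 0.7281 mol of electrons passes through cell 2.
Cd²⁺ + 2 e⁻ → Cd, so n(Cd) = 0.7281 / 2 = 0.3640 mol.
m(Cd) = 0.3640 × 112.41 = 40.9 g.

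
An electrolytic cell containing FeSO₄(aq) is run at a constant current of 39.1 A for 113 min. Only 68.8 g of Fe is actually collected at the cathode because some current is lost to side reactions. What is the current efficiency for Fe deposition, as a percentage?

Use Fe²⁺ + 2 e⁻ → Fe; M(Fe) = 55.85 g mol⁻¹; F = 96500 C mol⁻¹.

89.7 %

Q = I·t = 39.10 × 6780.0 = 265100 C; n(e⁻) = 265100/96500 = 2.747 mol.
Theoretical n(Fe) = n(e⁻)/2 = 1.374 mol, i.e. m_theo = 1.374 × 55.85 = 76.71 g.
Efficiency = m_actual / m_theo = 68.8 / 76.71 = 89.7 %.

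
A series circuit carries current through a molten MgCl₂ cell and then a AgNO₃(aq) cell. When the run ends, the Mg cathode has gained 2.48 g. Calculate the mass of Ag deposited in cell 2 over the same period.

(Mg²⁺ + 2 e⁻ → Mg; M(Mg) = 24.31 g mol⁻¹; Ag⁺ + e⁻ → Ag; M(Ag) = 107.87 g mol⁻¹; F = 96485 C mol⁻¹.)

n(Mg) = 2.48 / 24.31 = 0.1020 mol.
Since Mg²⁺ + 2 e⁻ → Mg, n(e⁻) passed = 2 × 0.1020 = 0.2040 mol.
Cells in series carry the same charge, so the same 0.2040 mol of electrons passes through cell 2.
Ag⁺ + e⁻ → Ag, so n(Ag) = 0.2040 / 1 = 0.2040 mol.
m(Ag) = 0.2040 × 107.87 = 22.0 g.

22.0 g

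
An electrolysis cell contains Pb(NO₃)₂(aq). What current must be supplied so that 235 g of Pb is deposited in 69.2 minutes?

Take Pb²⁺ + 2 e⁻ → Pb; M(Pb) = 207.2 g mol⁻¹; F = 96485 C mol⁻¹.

n(Pb) = 235 / 207.2 = 1.134 mol.
n(e⁻) = 2 × 1.134 = 2.268 mol.
Q = n(e⁻)·F = 2.268 × 96485 = 218900 C.
I = Q/t = 218900 / 4152.0 s = 52.7 A.

52.7 A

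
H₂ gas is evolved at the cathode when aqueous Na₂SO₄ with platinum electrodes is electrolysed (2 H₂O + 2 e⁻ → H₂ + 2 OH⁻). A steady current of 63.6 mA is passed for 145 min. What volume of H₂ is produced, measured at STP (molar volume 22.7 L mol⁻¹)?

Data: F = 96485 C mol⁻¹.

0.0651 L

Q = I·t = 0.06360 A × 8700.0 s = 553.3 C.
n(e⁻) = Q/F = 553.3 / 96485 = 0.005735 mol.
2 electrons are transferred per H₂ molecule, so n(H₂) = 0.005735 / 2 = 0.002867 mol.
V = n × V_m = 0.002867 × 22.7 = 0.0651 L.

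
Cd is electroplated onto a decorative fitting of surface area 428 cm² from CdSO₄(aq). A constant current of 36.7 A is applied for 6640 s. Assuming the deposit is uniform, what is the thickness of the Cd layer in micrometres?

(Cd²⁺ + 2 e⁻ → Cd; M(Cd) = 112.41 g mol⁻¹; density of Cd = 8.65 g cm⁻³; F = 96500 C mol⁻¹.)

383 μm

Q = I·t = 36.70 × 6640.0 = 243700 C; n(e⁻) = 2.525 mol.
n(Cd) = n(e⁻)/2 = 1.263 mol, so m = 1.263 × 112.41 = 141.9 g.
Volume = m/ρ = 141.9 / 8.65 = 16.41 cm³.
Thickness = V/A = 16.41 / 428 = 0.0383 cm = 383 μm.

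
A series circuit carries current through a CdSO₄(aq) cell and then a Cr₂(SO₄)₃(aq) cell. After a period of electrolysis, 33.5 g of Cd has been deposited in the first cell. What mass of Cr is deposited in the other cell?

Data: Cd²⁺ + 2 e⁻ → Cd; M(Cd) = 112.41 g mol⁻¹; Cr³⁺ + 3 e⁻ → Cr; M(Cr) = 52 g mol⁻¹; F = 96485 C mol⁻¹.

n(Cd) = 33.5 / 112.41 = 0.2980 mol.
Since Cd²⁺ + 2 e⁻ → Cd, n(e⁻) passed = 2 × 0.2980 = 0.5960 mol.
Cells in series carry the same charge, so the same 0.5960 mol of electrons passes through cell 2.
Cr³⁺ + 3 e⁻ → Cr, so n(Cr) = 0.5960 / 3 = 0.1987 mol.
m(Cr) = 0.1987 × 52 = 10.3 g.

10.3 g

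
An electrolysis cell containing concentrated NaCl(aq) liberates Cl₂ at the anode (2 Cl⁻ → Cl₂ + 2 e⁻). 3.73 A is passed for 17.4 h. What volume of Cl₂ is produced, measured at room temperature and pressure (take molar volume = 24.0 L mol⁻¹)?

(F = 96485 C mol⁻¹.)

29.1 L

Q = I·t = 3.730 A × 62640 s = 233600 C.
n(e⁻) = Q/F = 233600 / 96485 = 2.422 mol.
2 electrons are transferred per Cl₂ molecule, so n(Cl₂) = 2.422 / 2 = 1.211 mol.
V = n × V_m = 1.211 × 24.0 = 29.1 L.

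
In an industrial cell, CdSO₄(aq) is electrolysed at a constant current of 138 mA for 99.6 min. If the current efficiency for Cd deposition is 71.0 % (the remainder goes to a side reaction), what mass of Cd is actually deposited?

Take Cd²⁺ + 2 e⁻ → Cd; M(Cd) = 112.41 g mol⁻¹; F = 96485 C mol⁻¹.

0.341 g

Q = I·t = 0.1380 × 5976.0 = 824.7 C.
n(e⁻) = 824.7/96485 = 0.008547 mol; theoretically n(Cd) = 0.008547/2 = 0.004274 mol, m_theo = 0.4804 g.
At 71.0 % efficiency, m_actual = 0.710 × 0.4804 = 0.341 g.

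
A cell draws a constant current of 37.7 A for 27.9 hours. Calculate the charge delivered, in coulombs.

Q = I·t = 37.70 A × 100440 s = 3.79 × 10⁶ C.

3.79 × 10⁶ C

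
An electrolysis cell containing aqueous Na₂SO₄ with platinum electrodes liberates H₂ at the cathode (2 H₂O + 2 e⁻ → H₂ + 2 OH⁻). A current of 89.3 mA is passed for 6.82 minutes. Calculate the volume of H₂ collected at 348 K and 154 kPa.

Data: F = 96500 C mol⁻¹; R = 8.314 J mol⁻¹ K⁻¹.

Q = I·t = 0.08930 A × 409.20 s = 36.54 C.
n(e⁻) = Q/F = 36.54 / 96500 = 0.0003787 mol.
2 electrons are transferred per H₂ molecule, so n(H₂) = 0.0003787 / 2 = 0.0001893 mol.
V = nRT/P = (0.0001893 × 8.314 × 348) / (154 × 10³ Pa) = 3.56 × 10⁻⁶ m³ = 0.00356 L.

0.00356 L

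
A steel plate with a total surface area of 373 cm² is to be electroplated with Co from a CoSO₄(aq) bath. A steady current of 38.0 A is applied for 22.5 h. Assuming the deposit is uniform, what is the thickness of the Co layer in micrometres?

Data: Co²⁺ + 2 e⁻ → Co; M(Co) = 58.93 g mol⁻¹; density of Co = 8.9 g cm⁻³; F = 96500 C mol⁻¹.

2830 μm

Q = I·t = 38.00 × 81000 = 3078000 C; n(e⁻) = 31.90 mol.
n(Co) = n(e⁻)/2 = 15.95 mol, so m = 15.95 × 58.93 = 939.8 g.
Volume = m/ρ = 939.8 / 8.9 = 105.6 cm³.
Thickness = V/A = 105.6 / 373 = 0.283 cm = 2830 μm.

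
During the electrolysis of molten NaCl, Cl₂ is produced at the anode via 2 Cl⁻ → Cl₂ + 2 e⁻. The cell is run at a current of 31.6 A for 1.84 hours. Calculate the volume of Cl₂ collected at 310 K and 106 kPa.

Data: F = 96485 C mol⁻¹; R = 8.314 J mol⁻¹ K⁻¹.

26.4 L

Q = I·t = 31.60 A × 6624.0 s = 209300 C.
n(e⁻) = Q/F = 209300 / 96485 = 2.169 mol.
2 electrons are transferred per Cl₂ molecule, so n(Cl₂) = 2.169 / 2 = 1.085 mol.
V = nRT/P = (1.085 × 8.314 × 310) / (106 × 10³ Pa) = 0.0264 m³ = 26.4 L.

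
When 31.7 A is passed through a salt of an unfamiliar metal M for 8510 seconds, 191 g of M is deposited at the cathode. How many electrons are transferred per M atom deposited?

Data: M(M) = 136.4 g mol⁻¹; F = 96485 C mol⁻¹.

Q = I·t = 31.70 A × 8510.0 s = 269800 C, so n(e⁻) = 269800/96485 = 2.796 mol.
n(M) deposited = 191 / 136.4 = 1.400 mol.
Electrons per atom = n(e⁻)/n(M) = 2.796 / 1.400 = 2.00 ≈ 2, so the ion is M²⁺.

2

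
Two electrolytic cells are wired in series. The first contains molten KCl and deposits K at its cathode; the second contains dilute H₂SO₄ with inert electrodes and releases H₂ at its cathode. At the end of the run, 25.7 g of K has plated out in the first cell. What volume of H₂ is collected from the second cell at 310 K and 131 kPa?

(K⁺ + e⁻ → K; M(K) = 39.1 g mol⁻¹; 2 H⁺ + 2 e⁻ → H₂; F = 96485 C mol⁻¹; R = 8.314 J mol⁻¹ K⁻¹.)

n(K) = 25.7 / 39.1 = 0.6573 mol, so n(e⁻) = 1 × 0.6573 = 0.6573 mol.
The cells are in series, so the same 0.6573 mol of electrons passes through the second cell.
2 H⁺ + 2 e⁻ → H₂ — 2 mol e⁻ per mol H₂, so n(H₂) = 0.6573/2 = 0.3286 mol.
V = nRT/P = (0.3286 × 8.314 × 310) / (131 × 10³) = 0.00647 m³ = 6.47 L.

6.47 L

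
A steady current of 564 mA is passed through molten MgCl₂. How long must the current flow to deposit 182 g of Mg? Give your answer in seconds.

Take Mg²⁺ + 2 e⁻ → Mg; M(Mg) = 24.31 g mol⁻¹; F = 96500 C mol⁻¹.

2.56 × 10⁶ s

n(Mg) = m/M = 182 / 24.31 = 7.487 mol.
Each Mg atom requires 2 electrons, so n(e⁻) = 2 × 7.487 = 14.97 mol.
Q = n(e⁻)·F = 14.97 × 96500 = 1445000 C.
t = Q/I = 1445000 / 0.5640 A = 2562000 s.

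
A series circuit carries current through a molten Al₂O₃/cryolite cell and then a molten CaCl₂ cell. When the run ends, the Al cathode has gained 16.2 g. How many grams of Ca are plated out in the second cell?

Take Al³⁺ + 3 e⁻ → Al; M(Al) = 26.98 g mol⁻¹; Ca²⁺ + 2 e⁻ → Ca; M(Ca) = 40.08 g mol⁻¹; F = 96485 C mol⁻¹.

n(Al) = 16.2 / 26.98 = 0.6004 mol.
Since Al³⁺ + 3 e⁻ → Al, n(e⁻) passed = 3 × 0.6004 = 1.801 mol.
Cells in series carry the same charge, so the same 1.801 mol of electrons passes through cell 2.
Ca²⁺ + 2 e⁻ → Ca, so n(Ca) = 1.801 / 2 = 0.9007 mol.
m(Ca) = 0.9007 × 40.08 = 36.1 g.

36.1 g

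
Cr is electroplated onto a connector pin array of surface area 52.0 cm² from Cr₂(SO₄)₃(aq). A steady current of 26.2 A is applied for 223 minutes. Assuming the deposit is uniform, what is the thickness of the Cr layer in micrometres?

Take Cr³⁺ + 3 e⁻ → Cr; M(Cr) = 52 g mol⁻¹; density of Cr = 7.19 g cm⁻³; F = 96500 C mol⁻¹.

1680 μm

Q = I·t = 26.20 × 13380 = 350600 C; n(e⁻) = 3.633 mol.
n(Cr) = n(e⁻)/3 = 1.211 mol, so m = 1.211 × 52 = 62.97 g.
Volume = m/ρ = 62.97 / 7.19 = 8.758 cm³.
Thickness = V/A = 8.758 / 52.0 = 0.168 cm = 1680 μm.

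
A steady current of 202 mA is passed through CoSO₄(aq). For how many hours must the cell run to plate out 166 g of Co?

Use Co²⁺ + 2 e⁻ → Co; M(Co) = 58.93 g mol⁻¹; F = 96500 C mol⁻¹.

748 h

n(Co) = m/M = 166 / 58.93 = 2.817 mol.
Each Co atom requires 2 electrons, so n(e⁻) = 2 × 2.817 = 5.634 mol.
Q = n(e⁻)·F = 5.634 × 96500 = 543700 C.
t = Q/I = 543700 / 0.2020 A = 2691000 s = 748 h.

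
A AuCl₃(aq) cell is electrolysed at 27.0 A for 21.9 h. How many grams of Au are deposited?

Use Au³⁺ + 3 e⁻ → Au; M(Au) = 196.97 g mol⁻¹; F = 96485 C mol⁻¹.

Q = I·t = 27.00 A × 78840 s = 2129000 C.
n(e⁻) = Q/F = 2129000 / 96485 = 22.06 mol.
Au³⁺ + 3 e⁻ → Au, so n(Au) = n(e⁻)/3 = 7.354 mol.
m = n·M = 7.354 × 196.97 = 1450 g.

1450 g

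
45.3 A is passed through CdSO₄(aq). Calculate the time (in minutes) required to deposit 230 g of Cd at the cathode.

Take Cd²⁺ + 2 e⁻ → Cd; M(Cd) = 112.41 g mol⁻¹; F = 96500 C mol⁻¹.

n(Cd) = m/M = 230 / 112.41 = 2.046 mol.
Each Cd atom requires 2 electrons, so n(e⁻) = 2 × 2.046 = 4.092 mol.
Q = n(e⁻)·F = 4.092 × 96500 = 394900 C.
t = Q/I = 394900 / 45.30 A = 8717 s = 145 min.

145 min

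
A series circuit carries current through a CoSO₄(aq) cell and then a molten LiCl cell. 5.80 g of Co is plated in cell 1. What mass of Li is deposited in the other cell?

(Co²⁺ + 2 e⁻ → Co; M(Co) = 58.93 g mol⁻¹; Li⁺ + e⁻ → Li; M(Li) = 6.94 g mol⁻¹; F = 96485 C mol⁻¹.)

1.37 g

n(Co) = 5.80 / 58.93 = 0.09842 mol.
Since Co²⁺ + 2 e⁻ → Co, n(e⁻) passed = 2 × 0.09842 = 0.1968 mol.
Cells in series carry the same charge, so the same 0.1968 mol of electrons passes through cell 2.
Li⁺ + e⁻ → Li, so n(Li) = 0.1968 / 1 = 0.1968 mol.
m(Li) = 0.1968 × 6.94 = 1.37 g.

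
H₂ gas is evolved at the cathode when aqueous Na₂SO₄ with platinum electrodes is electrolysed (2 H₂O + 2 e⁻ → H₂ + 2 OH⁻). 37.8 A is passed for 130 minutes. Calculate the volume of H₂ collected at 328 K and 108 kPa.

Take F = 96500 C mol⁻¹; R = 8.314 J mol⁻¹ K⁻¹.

Q = I·t = 37.80 A × 7800.0 s = 294800 C.
n(e⁻) = Q/F = 294800 / 96500 = 3.055 mol.
2 electrons are transferred per H₂ molecule, so n(H₂) = 3.055 / 2 = 1.528 mol.
V = nRT/P = (1.528 × 8.314 × 328) / (108 × 10³ Pa) = 0.0386 m³ = 38.6 L.

38.6 L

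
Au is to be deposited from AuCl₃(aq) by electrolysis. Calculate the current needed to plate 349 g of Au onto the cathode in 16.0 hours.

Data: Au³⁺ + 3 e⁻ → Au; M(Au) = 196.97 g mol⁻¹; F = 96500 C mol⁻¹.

8.91 A

n(Au) = 349 / 196.97 = 1.772 mol.
n(e⁻) = 3 × 1.772 = 5.316 mol.
Q = n(e⁻)·F = 5.316 × 96500 = 512900 C.
I = Q/t = 512900 / 57600 s = 8.91 A.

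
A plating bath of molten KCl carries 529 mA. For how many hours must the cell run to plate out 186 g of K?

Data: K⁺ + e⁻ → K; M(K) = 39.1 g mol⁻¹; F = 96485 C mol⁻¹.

241 h

n(K) = m/M = 186 / 39.1 = 4.757 mol.
Each K atom requires 1 electron, so n(e⁻) = 1 × 4.757 = 4.757 mol.
Q = n(e⁻)·F = 4.757 × 96485 = 459000 C.
t = Q/I = 459000 / 0.5290 A = 867600 s = 241 h.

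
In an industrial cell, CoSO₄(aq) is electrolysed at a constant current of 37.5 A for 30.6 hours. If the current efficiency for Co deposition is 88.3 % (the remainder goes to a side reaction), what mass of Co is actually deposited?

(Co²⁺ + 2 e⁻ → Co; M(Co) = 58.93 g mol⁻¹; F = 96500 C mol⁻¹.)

Q = I·t = 37.50 × 110160 = 4131000 C.
n(e⁻) = 4131000/96500 = 42.81 mol; theoretically n(Co) = 42.81/2 = 21.40 mol, m_theo = 1261 g.
At 88.3 % efficiency, m_actual = 0.883 × 1261 = 1110 g.

1110 g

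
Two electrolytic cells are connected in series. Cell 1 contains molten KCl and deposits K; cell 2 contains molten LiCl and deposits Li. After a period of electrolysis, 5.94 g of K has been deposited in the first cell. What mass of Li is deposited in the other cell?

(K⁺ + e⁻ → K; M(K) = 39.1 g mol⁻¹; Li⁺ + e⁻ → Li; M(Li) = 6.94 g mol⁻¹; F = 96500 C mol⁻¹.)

n(K) = 5.94 / 39.1 = 0.1519 mol.
Since K⁺ + e⁻ → K, n(e⁻) passed = 1 × 0.1519 = 0.1519 mol.
Cells in series carry the same charge, so the same 0.1519 mol of electrons passes through cell 2.
Li⁺ + e⁻ → Li, so n(Li) = 0.1519 / 1 = 0.1519 mol.
m(Li) = 0.1519 × 6.94 = 1.05 g.

1.05 g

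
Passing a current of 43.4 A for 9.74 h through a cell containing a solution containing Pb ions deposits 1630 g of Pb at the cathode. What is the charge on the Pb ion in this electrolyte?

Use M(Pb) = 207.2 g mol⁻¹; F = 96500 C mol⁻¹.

+2

Q = I·t = 43.40 A × 35064 s = 1522000 C, so n(e⁻) = 1522000/96500 = 15.77 mol.
n(Pb) deposited = 1630 / 207.2 = 7.867 mol.
Electrons per atom = n(e⁻)/n(Pb) = 15.77 / 7.867 = 2.00 ≈ 2, so the ion is Pb²⁺.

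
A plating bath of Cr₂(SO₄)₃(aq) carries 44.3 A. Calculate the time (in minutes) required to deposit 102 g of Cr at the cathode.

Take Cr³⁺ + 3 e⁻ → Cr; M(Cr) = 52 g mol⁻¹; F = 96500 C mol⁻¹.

n(Cr) = m/M = 102 / 52 = 1.962 mol.
Each Cr atom requires 3 electrons, so n(e⁻) = 3 × 1.962 = 5.885 mol.
Q = n(e⁻)·F = 5.885 × 96500 = 567900 C.
t = Q/I = 567900 / 44.30 A = 12820 s = 214 min.

214 min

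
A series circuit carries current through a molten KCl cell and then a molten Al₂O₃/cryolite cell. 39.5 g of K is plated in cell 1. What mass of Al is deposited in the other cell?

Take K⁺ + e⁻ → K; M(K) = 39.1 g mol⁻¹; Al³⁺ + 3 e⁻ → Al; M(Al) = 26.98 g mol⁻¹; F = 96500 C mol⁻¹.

9.09 g

n(K) = 39.5 / 39.1 = 1.010 mol.
Since K⁺ + e⁻ → K, n(e⁻) passed = 1 × 1.010 = 1.010 mol.
Cells in series carry the same charge, so the same 1.010 mol of electrons passes through cell 2.
Al³⁺ + 3 e⁻ → Al, so n(Al) = 1.010 / 3 = 0.3367 mol.
m(Al) = 0.3367 × 26.98 = 9.09 g.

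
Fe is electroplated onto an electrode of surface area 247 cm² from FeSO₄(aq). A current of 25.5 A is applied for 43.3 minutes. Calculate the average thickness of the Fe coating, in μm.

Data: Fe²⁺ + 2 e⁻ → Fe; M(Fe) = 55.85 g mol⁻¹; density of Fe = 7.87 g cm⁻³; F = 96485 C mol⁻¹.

98.6 μm

Q = I·t = 25.50 × 2598.0 = 66250 C; n(e⁻) = 0.6866 mol.
n(Fe) = n(e⁻)/2 = 0.3433 mol, so m = 0.3433 × 55.85 = 19.17 g.
Volume = m/ρ = 19.17 / 7.87 = 2.436 cm³.
Thickness = V/A = 2.436 / 247 = 0.00986 cm = 98.6 μm.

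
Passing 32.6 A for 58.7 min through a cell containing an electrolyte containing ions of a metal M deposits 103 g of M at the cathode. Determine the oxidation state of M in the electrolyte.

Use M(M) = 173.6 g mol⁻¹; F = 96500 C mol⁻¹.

Q = I·t = 32.60 A × 3522.0 s = 114800 C, so n(e⁻) = 114800/96500 = 1.190 mol.
n(M) deposited = 103 / 173.6 = 0.5933 mol.
Electrons per atom = n(e⁻)/n(M) = 1.190 / 0.5933 = 2.01 ≈ 2, so the ion is M²⁺.

+2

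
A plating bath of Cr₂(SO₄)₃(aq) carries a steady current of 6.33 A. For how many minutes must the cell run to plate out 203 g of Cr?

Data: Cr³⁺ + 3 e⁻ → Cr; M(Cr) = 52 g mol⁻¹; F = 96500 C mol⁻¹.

n(Cr) = m/M = 203 / 52 = 3.904 mol.
Each Cr atom requires 3 electrons, so n(e⁻) = 3 × 3.904 = 11.71 mol.
Q = n(e⁻)·F = 11.71 × 96500 = 1130000 C.
t = Q/I = 1130000 / 6.330 A = 178500 s = 2980 min.

2980 min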